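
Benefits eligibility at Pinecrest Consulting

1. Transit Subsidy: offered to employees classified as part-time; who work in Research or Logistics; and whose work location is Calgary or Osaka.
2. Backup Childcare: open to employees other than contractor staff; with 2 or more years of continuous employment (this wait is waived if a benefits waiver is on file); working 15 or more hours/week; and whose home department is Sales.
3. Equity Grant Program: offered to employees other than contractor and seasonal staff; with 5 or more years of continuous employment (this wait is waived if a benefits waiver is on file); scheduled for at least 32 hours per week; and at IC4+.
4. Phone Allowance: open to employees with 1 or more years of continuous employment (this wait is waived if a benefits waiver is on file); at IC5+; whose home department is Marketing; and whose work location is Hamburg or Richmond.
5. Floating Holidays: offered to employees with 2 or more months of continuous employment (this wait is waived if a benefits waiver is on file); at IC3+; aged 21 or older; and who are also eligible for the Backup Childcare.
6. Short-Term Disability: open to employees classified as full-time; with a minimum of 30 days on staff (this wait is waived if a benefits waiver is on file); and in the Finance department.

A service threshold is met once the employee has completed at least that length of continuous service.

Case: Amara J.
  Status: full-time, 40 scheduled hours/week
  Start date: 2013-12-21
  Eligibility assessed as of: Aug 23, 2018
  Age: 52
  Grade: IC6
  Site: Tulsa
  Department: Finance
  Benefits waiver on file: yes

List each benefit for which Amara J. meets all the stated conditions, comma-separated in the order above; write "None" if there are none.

Service from 2013-12-21 to Aug 23, 2018: 1706 days.
Transit Subsidy — status full-time ✗ (requires part-time) → not eligible.
Backup Childcare — status full-time ✓ (not excluded); benefits waiver on file ✓; 40 hrs/wk ≥ 15 ✓; dept Finance ✗ → not eligible.
Equity Grant Program — status full-time ✓ (not excluded); benefits waiver on file ✓; 40 hrs/wk ≥ 32 ✓; grade IC6 ≥ IC4 ✓ → eligible.
Phone Allowance — benefits waiver on file ✓; grade IC6 ≥ IC5 ✓; dept Finance ✗ → not eligible.
Floating Holidays — benefits waiver on file ✓; grade IC6 ≥ IC3 ✓; age 52 ≥ 21 ✓; not eligible for Backup Childcare ✗ → not eligible.
Short-Term Disability — status full-time ✓; benefits waiver on file ✓; dept Finance ✓ → eligible.

Equity Grant Program, Short-Term Disability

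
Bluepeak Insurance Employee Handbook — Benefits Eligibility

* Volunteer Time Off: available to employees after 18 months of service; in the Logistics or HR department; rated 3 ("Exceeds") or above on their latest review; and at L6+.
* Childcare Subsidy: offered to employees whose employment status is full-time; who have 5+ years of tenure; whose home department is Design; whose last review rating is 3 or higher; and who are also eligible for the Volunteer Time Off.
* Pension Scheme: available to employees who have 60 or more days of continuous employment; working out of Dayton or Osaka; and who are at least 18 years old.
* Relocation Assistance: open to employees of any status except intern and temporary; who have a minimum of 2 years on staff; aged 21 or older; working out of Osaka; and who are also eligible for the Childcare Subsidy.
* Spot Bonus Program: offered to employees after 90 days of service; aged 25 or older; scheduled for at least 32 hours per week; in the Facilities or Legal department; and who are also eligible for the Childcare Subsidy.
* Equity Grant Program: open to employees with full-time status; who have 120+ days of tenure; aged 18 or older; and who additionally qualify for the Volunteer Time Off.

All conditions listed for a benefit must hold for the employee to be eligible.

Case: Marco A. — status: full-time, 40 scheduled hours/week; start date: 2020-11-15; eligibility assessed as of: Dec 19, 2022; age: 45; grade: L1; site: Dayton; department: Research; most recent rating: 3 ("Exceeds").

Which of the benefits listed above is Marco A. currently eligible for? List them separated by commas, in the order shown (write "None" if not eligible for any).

Service from 2020-11-15 to Dec 19, 2022: 764 days.
Volunteer Time Off — service 764 days ≥ 18 months (≈540 days) ✓; dept Research ✗ → not eligible.
Childcare Subsidy — status full-time ✓; service 764 days < 5 years (≈1825 days) ✗ → not eligible.
Pension Scheme — service 764 days ≥ 60 days ✓; site Dayton ✓; age 45 ≥ 18 ✓ → eligible.
Relocation Assistance — status full-time ✓ (not excluded); service 764 days ≥ 2 years (≈730 days) ✓; age 45 ≥ 21 ✓; site Dayton ✗ (not Osaka) → not eligible.
Spot Bonus Program — service 764 days ≥ 90 days ✓; age 45 ≥ 25 ✓; 40 hrs/wk ≥ 32 ✓; dept Research ✗ → not eligible.
Equity Grant Program — status full-time ✓; service 764 days ≥ 120 days ✓; age 45 ≥ 18 ✓; not eligible for Volunteer Time Off ✗ → not eligible.

Pension Scheme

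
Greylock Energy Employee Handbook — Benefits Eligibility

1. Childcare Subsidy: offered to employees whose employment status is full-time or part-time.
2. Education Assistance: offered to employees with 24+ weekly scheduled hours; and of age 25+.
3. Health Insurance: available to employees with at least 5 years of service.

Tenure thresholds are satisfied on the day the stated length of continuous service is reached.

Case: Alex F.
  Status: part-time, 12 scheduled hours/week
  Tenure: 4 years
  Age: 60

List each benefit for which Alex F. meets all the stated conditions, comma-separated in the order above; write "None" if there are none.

Childcare Subsidy

Childcare Subsidy — status part-time ✓ → eligible.
Education Assistance — 12 hrs/wk < 24 ✗ → not eligible.
Health Insurance — service 4 years < 5 years ✗ → not eligible.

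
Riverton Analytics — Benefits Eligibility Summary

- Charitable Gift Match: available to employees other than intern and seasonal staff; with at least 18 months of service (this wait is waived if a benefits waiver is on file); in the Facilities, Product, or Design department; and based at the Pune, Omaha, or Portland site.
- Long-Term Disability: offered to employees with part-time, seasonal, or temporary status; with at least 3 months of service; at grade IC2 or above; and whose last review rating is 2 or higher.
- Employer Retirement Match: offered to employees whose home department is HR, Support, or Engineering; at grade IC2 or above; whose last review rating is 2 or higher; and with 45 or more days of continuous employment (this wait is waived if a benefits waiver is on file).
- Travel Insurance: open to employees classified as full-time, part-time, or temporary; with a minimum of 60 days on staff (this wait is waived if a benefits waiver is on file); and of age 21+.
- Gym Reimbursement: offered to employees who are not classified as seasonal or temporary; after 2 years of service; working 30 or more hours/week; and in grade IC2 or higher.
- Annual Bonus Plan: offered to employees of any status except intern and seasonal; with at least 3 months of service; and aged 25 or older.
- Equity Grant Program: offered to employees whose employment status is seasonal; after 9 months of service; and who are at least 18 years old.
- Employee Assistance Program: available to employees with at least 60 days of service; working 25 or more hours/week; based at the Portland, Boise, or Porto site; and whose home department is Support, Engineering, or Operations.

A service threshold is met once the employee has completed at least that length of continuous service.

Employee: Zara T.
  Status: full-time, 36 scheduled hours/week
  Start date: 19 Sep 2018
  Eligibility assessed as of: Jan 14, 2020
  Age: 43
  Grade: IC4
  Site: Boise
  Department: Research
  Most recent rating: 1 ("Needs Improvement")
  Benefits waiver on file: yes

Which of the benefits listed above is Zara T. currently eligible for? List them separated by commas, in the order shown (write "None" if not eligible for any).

Service from 19 Sep 2018 to Jan 14, 2020: 482 days.
Charitable Gift Match — status full-time ✓ (not excluded); benefits waiver on file ✓; dept Research ✗ → not eligible.
Long-Term Disability — status full-time ✗ (requires part-time, seasonal, or temporary) → not eligible.
Employer Retirement Match — dept Research ✗ → not eligible.
Travel Insurance — status full-time ✓; benefits waiver on file ✓; age 43 ≥ 21 ✓ → eligible.
Gym Reimbursement — status full-time ✓ (not excluded); service 482 days < 2 years (≈730 days) ✗ → not eligible.
Annual Bonus Plan — status full-time ✓ (not excluded); service 482 days ≥ 3 months (≈90 days) ✓; age 43 ≥ 25 ✓ → eligible.
Equity Grant Program — status full-time ✗ (requires seasonal) → not eligible.
Employee Assistance Program — service 482 days ≥ 60 days ✓; 36 hrs/wk ≥ 25 ✓; site Boise ✓; dept Research ✗ → not eligible.

Travel Insurance, Annual Bonus Plan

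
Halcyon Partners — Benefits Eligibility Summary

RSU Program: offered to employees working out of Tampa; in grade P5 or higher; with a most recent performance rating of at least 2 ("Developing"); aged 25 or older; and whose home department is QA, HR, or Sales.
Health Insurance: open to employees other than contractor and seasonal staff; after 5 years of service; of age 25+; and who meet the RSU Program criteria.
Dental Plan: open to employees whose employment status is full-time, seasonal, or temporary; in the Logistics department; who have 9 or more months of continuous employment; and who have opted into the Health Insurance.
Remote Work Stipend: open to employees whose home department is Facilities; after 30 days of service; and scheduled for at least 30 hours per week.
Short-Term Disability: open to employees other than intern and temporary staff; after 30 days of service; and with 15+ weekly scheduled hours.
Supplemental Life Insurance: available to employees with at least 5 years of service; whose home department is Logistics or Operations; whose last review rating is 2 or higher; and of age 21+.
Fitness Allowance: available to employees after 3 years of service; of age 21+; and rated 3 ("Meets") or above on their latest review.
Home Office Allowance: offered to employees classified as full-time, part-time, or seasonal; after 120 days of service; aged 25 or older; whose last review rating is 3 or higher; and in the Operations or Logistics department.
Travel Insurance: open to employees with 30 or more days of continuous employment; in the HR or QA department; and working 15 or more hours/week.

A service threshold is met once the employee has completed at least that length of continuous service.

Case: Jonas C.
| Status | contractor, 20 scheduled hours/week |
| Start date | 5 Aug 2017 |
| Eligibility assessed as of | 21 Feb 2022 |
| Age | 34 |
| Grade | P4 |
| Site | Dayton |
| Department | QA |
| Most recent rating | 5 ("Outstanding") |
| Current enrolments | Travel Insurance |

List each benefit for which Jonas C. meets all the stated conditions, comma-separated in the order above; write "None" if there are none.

Short-Term Disability, Fitness Allowance, Travel Insurance

Service from 5 Aug 2017 to 21 Feb 2022: 1661 days.
RSU Program — site Dayton ✗ (not Tampa) → not eligible.
Health Insurance — status contractor ✗ (excluded) → not eligible.
Dental Plan — status contractor ✗ (requires full-time, seasonal, or temporary) → not eligible.
Remote Work Stipend — dept QA ✗ → not eligible.
Short-Term Disability — status contractor ✓ (not excluded); service 1661 days ≥ 30 days ✓; 20 hrs/wk ≥ 15 ✓ → eligible.
Supplemental Life Insurance — service 1661 days < 5 years (≈1825 days) ✗ → not eligible.
Fitness Allowance — service 1661 days ≥ 3 years (≈1095 days) ✓; age 34 ≥ 21 ✓; rating 5 ≥ 3 ✓ → eligible.
Home Office Allowance — status contractor ✗ (requires full-time, part-time, or seasonal) → not eligible.
Travel Insurance — service 1661 days ≥ 30 days ✓; dept QA ✓; 20 hrs/wk ≥ 15 ✓ → eligible.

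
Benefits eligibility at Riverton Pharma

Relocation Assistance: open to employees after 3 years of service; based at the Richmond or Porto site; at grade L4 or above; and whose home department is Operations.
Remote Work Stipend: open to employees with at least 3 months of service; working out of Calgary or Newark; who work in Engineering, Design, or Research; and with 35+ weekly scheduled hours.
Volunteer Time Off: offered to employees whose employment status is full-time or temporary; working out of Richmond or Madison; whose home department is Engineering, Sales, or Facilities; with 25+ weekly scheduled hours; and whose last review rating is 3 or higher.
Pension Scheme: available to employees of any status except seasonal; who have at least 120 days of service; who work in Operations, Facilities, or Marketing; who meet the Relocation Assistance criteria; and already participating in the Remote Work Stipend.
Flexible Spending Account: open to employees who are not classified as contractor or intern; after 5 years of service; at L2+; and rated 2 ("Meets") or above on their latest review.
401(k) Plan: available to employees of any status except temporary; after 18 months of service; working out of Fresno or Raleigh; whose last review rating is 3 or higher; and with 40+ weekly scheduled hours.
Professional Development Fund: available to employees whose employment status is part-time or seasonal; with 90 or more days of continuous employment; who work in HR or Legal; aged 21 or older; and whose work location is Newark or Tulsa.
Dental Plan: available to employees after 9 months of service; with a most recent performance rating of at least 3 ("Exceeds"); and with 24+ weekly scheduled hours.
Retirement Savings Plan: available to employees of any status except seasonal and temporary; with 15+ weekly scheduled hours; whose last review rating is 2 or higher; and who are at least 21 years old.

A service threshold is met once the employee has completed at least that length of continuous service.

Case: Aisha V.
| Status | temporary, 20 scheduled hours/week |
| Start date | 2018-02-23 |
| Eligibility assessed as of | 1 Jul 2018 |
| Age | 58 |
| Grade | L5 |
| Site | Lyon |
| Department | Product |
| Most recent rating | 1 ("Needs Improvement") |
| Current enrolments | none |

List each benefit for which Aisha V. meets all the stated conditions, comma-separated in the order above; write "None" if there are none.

None

Service from 2018-02-23 to 1 Jul 2018: 128 days.
Relocation Assistance — service 128 days < 3 years (≈1095 days) ✗ → not eligible.
Remote Work Stipend — service 128 days ≥ 3 months (≈90 days) ✓; site Lyon ✗ (not Calgary or Newark) → not eligible.
Volunteer Time Off — status temporary ✓; site Lyon ✗ (not Richmond or Madison) → not eligible.
Pension Scheme — status temporary ✓ (not excluded); service 128 days ≥ 120 days ✓; dept Product ✗ → not eligible.
Flexible Spending Account — status temporary ✓ (not excluded); service 128 days < 5 years (≈1825 days) ✗ → not eligible.
401(k) Plan — status temporary ✗ (excluded) → not eligible.
Professional Development Fund — status temporary ✗ (requires part-time or seasonal) → not eligible.
Dental Plan — service 128 days < 9 months (≈270 days) ✗ → not eligible.
Retirement Savings Plan — status temporary ✗ (excluded) → not eligible.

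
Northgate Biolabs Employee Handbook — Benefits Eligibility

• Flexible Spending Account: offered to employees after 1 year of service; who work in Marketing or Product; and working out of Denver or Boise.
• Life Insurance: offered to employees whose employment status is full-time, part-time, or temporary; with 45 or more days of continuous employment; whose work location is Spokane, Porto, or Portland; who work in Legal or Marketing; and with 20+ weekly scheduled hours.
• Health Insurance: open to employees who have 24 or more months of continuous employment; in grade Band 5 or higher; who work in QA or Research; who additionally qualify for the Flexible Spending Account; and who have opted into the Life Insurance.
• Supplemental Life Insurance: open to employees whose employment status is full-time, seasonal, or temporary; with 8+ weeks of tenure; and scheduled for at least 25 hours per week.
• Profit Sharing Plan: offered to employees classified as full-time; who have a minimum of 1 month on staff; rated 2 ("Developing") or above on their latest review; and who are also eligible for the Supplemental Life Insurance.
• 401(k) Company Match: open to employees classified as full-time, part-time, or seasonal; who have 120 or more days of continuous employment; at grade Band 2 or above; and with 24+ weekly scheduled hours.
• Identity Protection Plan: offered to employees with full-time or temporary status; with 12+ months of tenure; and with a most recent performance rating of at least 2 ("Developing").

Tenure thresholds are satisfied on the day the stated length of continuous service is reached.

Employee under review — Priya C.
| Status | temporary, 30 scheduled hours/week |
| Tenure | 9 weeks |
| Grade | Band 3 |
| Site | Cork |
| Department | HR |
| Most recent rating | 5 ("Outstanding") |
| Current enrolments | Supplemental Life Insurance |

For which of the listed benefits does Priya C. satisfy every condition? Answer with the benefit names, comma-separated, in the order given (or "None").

Flexible Spending Account — service 9 weeks < 1 year (≈365 days) ✗ → not eligible.
Life Insurance — status temporary ✓; service 9 weeks ≥ 45 days ✓; site Cork ✗ (not Spokane, Porto, or Portland) → not eligible.
Health Insurance — service 9 weeks < 24 months (≈720 days) ✗ → not eligible.
Supplemental Life Insurance — status temporary ✓; service 9 weeks ≥ 8 weeks ✓; 30 hrs/wk ≥ 25 ✓ → eligible.
Profit Sharing Plan — status temporary ✗ (requires full-time) → not eligible.
401(k) Company Match — status temporary ✗ (requires full-time, part-time, or seasonal) → not eligible.
Identity Protection Plan — status temporary ✓; service 9 weeks < 12 months (≈360 days) ✗ → not eligible.

Supplemental Life Insurance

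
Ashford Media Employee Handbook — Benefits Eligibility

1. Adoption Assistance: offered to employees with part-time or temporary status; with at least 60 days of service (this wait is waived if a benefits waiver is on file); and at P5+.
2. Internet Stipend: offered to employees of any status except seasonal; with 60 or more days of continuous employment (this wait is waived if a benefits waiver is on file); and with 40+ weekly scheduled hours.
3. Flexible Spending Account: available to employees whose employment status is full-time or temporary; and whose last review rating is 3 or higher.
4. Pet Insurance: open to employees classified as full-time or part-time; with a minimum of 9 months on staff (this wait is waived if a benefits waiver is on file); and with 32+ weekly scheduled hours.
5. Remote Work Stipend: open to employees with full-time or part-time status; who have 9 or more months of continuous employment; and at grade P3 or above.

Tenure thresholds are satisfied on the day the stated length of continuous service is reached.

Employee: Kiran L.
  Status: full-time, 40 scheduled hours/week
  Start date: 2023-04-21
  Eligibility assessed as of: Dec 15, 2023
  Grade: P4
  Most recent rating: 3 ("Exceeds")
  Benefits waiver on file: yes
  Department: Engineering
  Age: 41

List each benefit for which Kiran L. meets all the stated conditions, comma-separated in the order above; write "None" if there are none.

Service from 2023-04-21 to Dec 15, 2023: 238 days.
Adoption Assistance — status full-time ✗ (requires part-time or temporary) → not eligible.
Internet Stipend — status full-time ✓ (not excluded); benefits waiver on file ✓; 40 hrs/wk ≥ 40 ✓ → eligible.
Flexible Spending Account — status full-time ✓; rating 3 ≥ 3 ✓ → eligible.
Pet Insurance — status full-time ✓; benefits waiver on file ✓; 40 hrs/wk ≥ 32 ✓ → eligible.
Remote Work Stipend — status full-time ✓; service 238 days < 9 months (≈270 days) ✗ → not eligible.

Internet Stipend, Flexible Spending Account, Pet Insurance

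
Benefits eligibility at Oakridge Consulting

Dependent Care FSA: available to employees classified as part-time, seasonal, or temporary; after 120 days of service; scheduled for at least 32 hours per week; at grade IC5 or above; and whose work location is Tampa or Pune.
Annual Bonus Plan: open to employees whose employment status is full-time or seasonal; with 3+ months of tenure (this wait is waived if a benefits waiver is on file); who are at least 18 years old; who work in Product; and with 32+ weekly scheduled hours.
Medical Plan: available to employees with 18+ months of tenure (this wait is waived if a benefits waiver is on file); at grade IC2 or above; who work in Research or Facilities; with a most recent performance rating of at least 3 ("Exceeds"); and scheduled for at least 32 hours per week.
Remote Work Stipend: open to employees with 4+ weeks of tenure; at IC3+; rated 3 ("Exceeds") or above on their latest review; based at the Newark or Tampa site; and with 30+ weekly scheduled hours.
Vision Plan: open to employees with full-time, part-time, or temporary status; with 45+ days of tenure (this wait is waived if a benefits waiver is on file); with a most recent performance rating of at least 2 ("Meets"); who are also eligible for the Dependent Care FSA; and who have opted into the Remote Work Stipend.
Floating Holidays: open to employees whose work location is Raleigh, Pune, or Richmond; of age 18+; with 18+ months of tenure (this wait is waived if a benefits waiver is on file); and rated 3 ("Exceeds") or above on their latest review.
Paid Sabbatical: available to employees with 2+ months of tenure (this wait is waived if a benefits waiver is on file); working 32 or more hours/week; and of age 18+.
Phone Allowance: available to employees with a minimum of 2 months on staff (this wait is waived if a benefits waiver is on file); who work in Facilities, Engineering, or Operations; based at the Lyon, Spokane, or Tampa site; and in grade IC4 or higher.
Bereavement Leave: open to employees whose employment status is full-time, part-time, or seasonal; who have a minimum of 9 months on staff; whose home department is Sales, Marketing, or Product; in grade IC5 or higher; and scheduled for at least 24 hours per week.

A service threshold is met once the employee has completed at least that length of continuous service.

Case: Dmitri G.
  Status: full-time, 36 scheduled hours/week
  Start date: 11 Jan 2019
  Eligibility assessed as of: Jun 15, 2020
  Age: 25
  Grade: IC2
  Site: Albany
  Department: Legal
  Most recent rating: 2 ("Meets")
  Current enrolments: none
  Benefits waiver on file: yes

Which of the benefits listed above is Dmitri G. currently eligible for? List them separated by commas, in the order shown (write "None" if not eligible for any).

Service from 11 Jan 2019 to Jun 15, 2020: 521 days.
Dependent Care FSA — status full-time ✗ (requires part-time, seasonal, or temporary) → not eligible.
Annual Bonus Plan — status full-time ✓; benefits waiver on file ✓; age 25 ≥ 18 ✓; dept Legal ✗ → not eligible.
Medical Plan — benefits waiver on file ✓; grade IC2 ≥ IC2 ✓; dept Legal ✗ → not eligible.
Remote Work Stipend — service 521 days ≥ 4 weeks (≈28 days) ✓; grade IC2 < IC3 ✗ → not eligible.
Vision Plan — status full-time ✓; benefits waiver on file ✓; rating 2 ≥ 2 ✓; not eligible for Dependent Care FSA ✗ → not eligible.
Floating Holidays — site Albany ✗ (not Raleigh, Pune, or Richmond) → not eligible.
Paid Sabbatical — benefits waiver on file ✓; 36 hrs/wk ≥ 32 ✓; age 25 ≥ 18 ✓ → eligible.
Phone Allowance — benefits waiver on file ✓; dept Legal ✗ → not eligible.
Bereavement Leave — status full-time ✓; service 521 days ≥ 9 months (≈270 days) ✓; dept Legal ✗ → not eligible.

Paid Sabbatical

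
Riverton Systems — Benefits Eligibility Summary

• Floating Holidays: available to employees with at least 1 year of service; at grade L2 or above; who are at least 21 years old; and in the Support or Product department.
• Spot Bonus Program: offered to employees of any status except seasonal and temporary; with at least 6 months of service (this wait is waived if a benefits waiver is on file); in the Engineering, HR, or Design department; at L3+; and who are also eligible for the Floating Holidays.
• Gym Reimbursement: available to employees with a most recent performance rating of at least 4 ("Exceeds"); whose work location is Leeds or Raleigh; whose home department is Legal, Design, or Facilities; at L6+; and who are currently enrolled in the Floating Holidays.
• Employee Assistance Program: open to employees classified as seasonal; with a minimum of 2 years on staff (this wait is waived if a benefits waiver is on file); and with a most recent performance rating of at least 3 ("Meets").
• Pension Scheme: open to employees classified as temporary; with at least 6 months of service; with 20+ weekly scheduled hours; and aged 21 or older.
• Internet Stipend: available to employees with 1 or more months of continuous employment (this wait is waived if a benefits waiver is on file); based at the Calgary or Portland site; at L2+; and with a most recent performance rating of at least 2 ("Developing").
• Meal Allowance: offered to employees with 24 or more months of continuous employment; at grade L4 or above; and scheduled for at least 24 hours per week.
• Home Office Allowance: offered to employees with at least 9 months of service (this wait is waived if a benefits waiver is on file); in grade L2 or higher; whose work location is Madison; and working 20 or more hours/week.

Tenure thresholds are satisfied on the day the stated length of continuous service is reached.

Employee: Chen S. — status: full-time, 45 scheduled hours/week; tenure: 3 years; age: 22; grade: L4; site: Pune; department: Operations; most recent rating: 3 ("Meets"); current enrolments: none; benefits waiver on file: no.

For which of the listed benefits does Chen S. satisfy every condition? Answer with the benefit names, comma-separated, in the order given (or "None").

Meal Allowance

Floating Holidays — service 3 years ≥ 1 year ✓; grade L4 ≥ L2 ✓; age 22 ≥ 21 ✓; dept Operations ✗ → not eligible.
Spot Bonus Program — status full-time ✓ (not excluded); no waiver, service 3 years ≥ 6 months (≈180 days) ✓; dept Operations ✗ → not eligible.
Gym Reimbursement — rating 3 < 4 ✗ → not eligible.
Employee Assistance Program — status full-time ✗ (requires seasonal) → not eligible.
Pension Scheme — status full-time ✗ (requires temporary) → not eligible.
Internet Stipend — no waiver, service 3 years ≥ 1 month (≈30 days) ✓; site Pune ✗ (not Calgary or Portland) → not eligible.
Meal Allowance — service 3 years ≥ 24 months (≈720 days) ✓; grade L4 ≥ L4 ✓; 45 hrs/wk ≥ 24 ✓ → eligible.
Home Office Allowance — no waiver, service 3 years ≥ 9 months (≈270 days) ✓; grade L4 ≥ L2 ✓; site Pune ✗ (not Madison) → not eligible.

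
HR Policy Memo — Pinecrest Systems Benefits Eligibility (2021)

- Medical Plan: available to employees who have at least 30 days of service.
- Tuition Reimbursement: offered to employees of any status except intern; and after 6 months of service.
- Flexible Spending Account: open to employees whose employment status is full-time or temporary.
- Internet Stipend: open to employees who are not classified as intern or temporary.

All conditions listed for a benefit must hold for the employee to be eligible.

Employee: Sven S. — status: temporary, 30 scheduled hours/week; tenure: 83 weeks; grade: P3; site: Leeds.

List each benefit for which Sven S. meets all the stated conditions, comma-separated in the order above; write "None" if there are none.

Medical Plan, Tuition Reimbursement, Flexible Spending Account

Medical Plan — service 83 weeks ≥ 30 days ✓ → eligible.
Tuition Reimbursement — status temporary ✓ (not excluded); service 83 weeks ≥ 6 months (≈180 days) ✓ → eligible.
Flexible Spending Account — status temporary ✓ → eligible.
Internet Stipend — status temporary ✗ (excluded) → not eligible.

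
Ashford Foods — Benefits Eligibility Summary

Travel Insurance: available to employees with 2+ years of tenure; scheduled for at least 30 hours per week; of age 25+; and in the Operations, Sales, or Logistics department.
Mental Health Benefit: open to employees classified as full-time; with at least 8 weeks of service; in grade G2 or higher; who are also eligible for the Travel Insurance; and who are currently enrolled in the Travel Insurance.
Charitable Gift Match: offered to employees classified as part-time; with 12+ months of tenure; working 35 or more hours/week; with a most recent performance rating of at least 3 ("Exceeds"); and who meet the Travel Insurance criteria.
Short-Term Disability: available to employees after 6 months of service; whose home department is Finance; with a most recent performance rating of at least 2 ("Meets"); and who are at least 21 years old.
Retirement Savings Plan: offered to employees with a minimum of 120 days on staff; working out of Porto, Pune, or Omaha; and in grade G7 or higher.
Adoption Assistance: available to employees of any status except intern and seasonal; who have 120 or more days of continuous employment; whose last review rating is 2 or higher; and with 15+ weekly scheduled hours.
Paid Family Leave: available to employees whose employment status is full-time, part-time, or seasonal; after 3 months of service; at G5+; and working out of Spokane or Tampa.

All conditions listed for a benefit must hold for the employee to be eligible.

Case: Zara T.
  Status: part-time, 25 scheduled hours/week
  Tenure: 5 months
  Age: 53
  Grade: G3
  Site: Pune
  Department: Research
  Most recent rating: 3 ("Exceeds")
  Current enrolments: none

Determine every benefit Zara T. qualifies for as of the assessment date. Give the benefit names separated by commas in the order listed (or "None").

Travel Insurance — service 5 months < 2 years (≈730 days) ✗ → not eligible.
Mental Health Benefit — status part-time ✗ (requires full-time) → not eligible.
Charitable Gift Match — status part-time ✓; service 5 months < 12 months ✗ → not eligible.
Short-Term Disability — service 5 months < 6 months ✗ → not eligible.
Retirement Savings Plan — service 5 months ≥ 120 days ✓; site Pune ✓; grade G3 < G7 ✗ → not eligible.
Adoption Assistance — status part-time ✓ (not excluded); service 5 months ≥ 120 days ✓; rating 3 ≥ 2 ✓; 25 hrs/wk ≥ 15 ✓ → eligible.
Paid Family Leave — status part-time ✓; service 5 months ≥ 3 months ✓; grade G3 < G5 ✗ → not eligible.

Adoption Assistance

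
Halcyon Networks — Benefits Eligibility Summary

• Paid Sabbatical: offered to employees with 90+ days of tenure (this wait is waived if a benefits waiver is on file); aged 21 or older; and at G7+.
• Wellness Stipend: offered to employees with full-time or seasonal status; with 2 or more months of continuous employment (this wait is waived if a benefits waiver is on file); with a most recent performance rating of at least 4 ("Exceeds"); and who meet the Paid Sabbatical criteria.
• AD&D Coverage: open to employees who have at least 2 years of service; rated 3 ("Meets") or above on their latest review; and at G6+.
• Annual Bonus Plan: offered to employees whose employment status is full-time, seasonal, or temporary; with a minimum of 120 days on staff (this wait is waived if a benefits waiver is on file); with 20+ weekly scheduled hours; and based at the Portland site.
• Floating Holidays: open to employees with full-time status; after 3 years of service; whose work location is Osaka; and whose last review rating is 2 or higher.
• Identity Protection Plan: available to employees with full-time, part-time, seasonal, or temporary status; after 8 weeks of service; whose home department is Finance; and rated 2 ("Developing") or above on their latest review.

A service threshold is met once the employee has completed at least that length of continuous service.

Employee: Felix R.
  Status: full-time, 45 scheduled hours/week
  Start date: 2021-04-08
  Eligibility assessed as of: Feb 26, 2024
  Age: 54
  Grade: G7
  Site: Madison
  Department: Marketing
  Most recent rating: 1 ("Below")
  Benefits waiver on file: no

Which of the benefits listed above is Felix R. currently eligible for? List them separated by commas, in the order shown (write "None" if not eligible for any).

Service from 2021-04-08 to Feb 26, 2024: 1054 days.
Paid Sabbatical — no waiver, service 1054 days ≥ 90 days ✓; age 54 ≥ 21 ✓; grade G7 ≥ G7 ✓ → eligible.
Wellness Stipend — status full-time ✓; no waiver, service 1054 days ≥ 2 months (≈60 days) ✓; rating 1 < 4 ✗ → not eligible.
AD&D Coverage — service 1054 days ≥ 2 years (≈730 days) ✓; rating 1 < 3 ✗ → not eligible.
Annual Bonus Plan — status full-time ✓; no waiver, service 1054 days ≥ 120 days ✓; 45 hrs/wk ≥ 20 ✓; site Madison ✗ (not Portland) → not eligible.
Floating Holidays — status full-time ✓; service 1054 days < 3 years (≈1095 days) ✗ → not eligible.
Identity Protection Plan — status full-time ✓; service 1054 days ≥ 8 weeks (≈56 days) ✓; dept Marketing ✗ → not eligible.

Paid Sabbatical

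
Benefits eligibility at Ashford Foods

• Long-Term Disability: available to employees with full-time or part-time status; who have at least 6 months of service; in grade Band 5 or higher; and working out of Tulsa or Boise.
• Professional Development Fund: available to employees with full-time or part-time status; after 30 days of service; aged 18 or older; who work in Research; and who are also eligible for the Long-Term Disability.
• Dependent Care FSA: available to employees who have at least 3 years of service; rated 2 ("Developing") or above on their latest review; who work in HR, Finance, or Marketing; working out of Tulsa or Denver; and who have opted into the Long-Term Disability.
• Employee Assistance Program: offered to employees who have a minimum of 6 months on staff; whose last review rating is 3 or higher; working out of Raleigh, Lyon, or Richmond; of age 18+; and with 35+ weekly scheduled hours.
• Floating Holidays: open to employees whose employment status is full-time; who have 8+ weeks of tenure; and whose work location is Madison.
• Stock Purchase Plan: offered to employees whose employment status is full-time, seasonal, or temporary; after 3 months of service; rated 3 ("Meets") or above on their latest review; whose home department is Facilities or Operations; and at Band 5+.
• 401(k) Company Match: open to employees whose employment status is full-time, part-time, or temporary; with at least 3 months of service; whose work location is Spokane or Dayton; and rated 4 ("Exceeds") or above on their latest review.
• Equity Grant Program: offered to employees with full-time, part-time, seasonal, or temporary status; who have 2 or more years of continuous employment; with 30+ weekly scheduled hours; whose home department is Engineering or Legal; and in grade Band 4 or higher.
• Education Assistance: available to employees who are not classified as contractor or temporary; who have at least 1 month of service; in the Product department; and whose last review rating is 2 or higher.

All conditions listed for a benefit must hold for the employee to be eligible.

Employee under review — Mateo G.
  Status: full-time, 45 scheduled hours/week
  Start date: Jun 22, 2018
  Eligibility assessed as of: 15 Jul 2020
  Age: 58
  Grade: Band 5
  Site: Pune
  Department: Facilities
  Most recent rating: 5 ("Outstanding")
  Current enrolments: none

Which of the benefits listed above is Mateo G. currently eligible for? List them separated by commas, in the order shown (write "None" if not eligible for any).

Service from Jun 22, 2018 to 15 Jul 2020: 754 days.
Long-Term Disability — status full-time ✓; service 754 days ≥ 6 months (≈180 days) ✓; grade Band 5 ≥ Band 5 ✓; site Pune ✗ (not Tulsa or Boise) → not eligible.
Professional Development Fund — status full-time ✓; service 754 days ≥ 30 days ✓; age 58 ≥ 18 ✓; dept Facilities ✗ → not eligible.
Dependent Care FSA — service 754 days < 3 years (≈1095 days) ✗ → not eligible.
Employee Assistance Program — service 754 days ≥ 6 months (≈180 days) ✓; rating 5 ≥ 3 ✓; site Pune ✗ (not Raleigh, Lyon, or Richmond) → not eligible.
Floating Holidays — status full-time ✓; service 754 days ≥ 8 weeks (≈56 days) ✓; site Pune ✗ (not Madison) → not eligible.
Stock Purchase Plan — status full-time ✓; service 754 days ≥ 3 months (≈90 days) ✓; rating 5 ≥ 3 ✓; dept Facilities ✓; grade Band 5 ≥ Band 5 ✓ → eligible.
401(k) Company Match — status full-time ✓; service 754 days ≥ 3 months (≈90 days) ✓; site Pune ✗ (not Spokane or Dayton) → not eligible.
Equity Grant Program — status full-time ✓; service 754 days ≥ 2 years (≈730 days) ✓; 45 hrs/wk ≥ 30 ✓; dept Facilities ✗ → not eligible.
Education Assistance — status full-time ✓ (not excluded); service 754 days ≥ 1 month (≈30 days) ✓; dept Facilities ✗ → not eligible.

Stock Purchase Plan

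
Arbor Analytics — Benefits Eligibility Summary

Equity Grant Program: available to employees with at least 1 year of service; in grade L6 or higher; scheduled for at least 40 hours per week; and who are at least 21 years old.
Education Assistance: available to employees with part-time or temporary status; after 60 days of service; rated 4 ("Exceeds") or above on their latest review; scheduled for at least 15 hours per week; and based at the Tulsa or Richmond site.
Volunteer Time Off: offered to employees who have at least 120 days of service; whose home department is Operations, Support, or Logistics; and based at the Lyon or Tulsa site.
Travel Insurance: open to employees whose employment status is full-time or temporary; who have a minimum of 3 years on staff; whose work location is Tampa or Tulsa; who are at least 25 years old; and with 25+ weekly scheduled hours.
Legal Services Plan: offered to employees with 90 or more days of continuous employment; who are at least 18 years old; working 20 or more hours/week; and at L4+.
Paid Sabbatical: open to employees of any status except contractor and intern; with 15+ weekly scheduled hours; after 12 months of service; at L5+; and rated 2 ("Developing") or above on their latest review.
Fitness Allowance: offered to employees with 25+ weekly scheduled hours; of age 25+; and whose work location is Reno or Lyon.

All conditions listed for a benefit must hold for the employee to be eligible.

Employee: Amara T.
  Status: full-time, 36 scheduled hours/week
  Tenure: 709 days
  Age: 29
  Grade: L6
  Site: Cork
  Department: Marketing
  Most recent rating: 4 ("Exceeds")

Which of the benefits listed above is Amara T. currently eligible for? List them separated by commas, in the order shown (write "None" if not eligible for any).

Equity Grant Program — service 709 days ≥ 1 year (≈365 days) ✓; grade L6 ≥ L6 ✓; 36 hrs/wk < 40 ✗ → not eligible.
Education Assistance — status full-time ✗ (requires part-time or temporary) → not eligible.
Volunteer Time Off — service 709 days ≥ 120 days ✓; dept Marketing ✗ → not eligible.
Travel Insurance — status full-time ✓; service 709 days < 3 years (≈1095 days) ✗ → not eligible.
Legal Services Plan — service 709 days ≥ 90 days ✓; age 29 ≥ 18 ✓; 36 hrs/wk ≥ 20 ✓; grade L6 ≥ L4 ✓ → eligible.
Paid Sabbatical — status full-time ✓ (not excluded); 36 hrs/wk ≥ 15 ✓; service 709 days ≥ 12 months (≈360 days) ✓; grade L6 ≥ L5 ✓; rating 4 ≥ 2 ✓ → eligible.
Fitness Allowance — 36 hrs/wk ≥ 25 ✓; age 29 ≥ 25 ✓; site Cork ✗ (not Reno or Lyon) → not eligible.

Legal Services Plan, Paid Sabbatical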